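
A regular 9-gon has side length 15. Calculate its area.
For a regular 9-gon with side length s = 15:
Apothem a = s / (2*tan(pi/9)) = 15 / (2*tan(pi/9)) ≈ 20.6061
Perimeter P = 9 * 15 = 135
Area = (1/2) * P * a = (1/2) * 135 * 20.6061 = 1390.91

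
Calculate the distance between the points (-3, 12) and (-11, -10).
Using the distance formula: d = sqrt((x₂-x₁)² + (y₂-y₁)²)
dx = (-11) - (-3) = -8
dy = (-10) - 12 = -22
d = sqrt((-8)² + (-22)²) = sqrt(64 + 484) = sqrt(548) = 23.41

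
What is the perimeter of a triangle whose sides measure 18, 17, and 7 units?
Perimeter = sum of all sides
Perimeter = 18 + 17 + 7
Perimeter = 42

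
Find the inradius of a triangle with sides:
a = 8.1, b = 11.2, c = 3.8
s = (a+b+c)/2 = (8.1+11.2+3.8)/2 = 11.55
Area = √(s(s-a)(s-b)(s-c)) = √(11.55·3.45·0.35·7.75) = 10.3965
r = Area/s = 10.3965/11.55 = 0.9001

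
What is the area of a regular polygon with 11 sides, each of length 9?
For a regular 11-gon with side length s = 9:
Apothem a = s / (2*tan(pi/11)) = 9 / (2*tan(pi/11)) ≈ 15.3256
Perimeter P = 11 * 9 = 99
Area = (1/2) * P * a = (1/2) * 99 * 15.3256 = 758.62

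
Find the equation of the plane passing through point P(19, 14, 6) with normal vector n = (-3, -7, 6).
d = n·P = (-3)(19) + (-7)(14) + (6)(6) = -119
Plane: -3x - 7y + 6z = -119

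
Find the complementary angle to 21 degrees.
Complementary angles sum to 90 degrees.
Other angle = 90 - 21
Other angle = 69 degrees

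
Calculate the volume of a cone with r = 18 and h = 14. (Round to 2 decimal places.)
Volume = (1/3) * pi * r² * h
Volume = (1/3) * pi * 18² * 14
Volume = (1/3) * pi * 324 * 14
Volume = (1/3) * pi * 4536
Volume = 4750.09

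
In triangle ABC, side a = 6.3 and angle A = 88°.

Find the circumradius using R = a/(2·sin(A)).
R = a/(2·sin(A)) = 6.3/(2·sin(88°))
R = 6.3/(2·0.999391) = 6.3/1.998782 = 3.152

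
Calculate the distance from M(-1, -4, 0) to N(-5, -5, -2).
d = √[(-4)² + (-1)² + (-2)²] = √21 = 4.583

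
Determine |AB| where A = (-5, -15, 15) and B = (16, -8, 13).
d = √[(21)² + (7)² + (-2)²] = √494 = 22.23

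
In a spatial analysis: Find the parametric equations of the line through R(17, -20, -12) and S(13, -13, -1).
Direction vector d = S - R = (-4, 7, 11)
x = 17 - 4t, y = -20 + 7t, z = -12 + 11t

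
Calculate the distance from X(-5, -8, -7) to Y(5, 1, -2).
d = √[(10)² + (9)² + (5)²] = √206 = 14.35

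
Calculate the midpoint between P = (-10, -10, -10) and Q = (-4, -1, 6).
Midpoint = ((-10-4)/2, (-10-1)/2, (-10+6)/2) = (-7, -5.5, -2)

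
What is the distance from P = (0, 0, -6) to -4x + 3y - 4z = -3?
d = |(-4)(0) + 3(0) + (-4)(-6) - (-3)| / √((-4)² + 3² + (-4)²) = 27/√41 = 4.217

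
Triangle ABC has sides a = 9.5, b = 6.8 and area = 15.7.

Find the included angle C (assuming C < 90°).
Area = ½ab·sin(C)  →  sin(C) = 2·Area/(ab)
sin(C) = 2·15.7/(9.5·6.8) = 0.486068
C = arcsin(0.486068) = 29.08°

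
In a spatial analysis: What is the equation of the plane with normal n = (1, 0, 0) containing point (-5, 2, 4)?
d = n·P = (1)(-5) + (0)(2) + (0)(4) = -5
Plane: x = -5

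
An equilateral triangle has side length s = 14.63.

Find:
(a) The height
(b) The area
(a) Height h = s·√3/2 = 14.63·√3/2 = 12.67
(b) Area = (√3/4)·s² = (√3/4)·14.63² = (√3/4)·214.037 = 92.68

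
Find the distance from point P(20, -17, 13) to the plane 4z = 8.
d = |0(20) + 0(-17) + 4(13) - (8)| / √(0² + 0² + 4²) = 44/√16 = 11.0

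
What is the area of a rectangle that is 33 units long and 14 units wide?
Area = length * width
Area = 33 * 14
Area = 462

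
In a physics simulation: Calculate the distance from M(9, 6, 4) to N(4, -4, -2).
d = √[(-5)² + (-10)² + (-6)²] = √161 = 12.69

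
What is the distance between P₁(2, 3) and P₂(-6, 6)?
Using the distance formula: d = sqrt((x₂-x₁)² + (y₂-y₁)²)
dx = (-6) - 2 = -8
dy = 6 - 3 = 3
d = sqrt((-8)² + 3²) = sqrt(64 + 9) = sqrt(73) = 8.54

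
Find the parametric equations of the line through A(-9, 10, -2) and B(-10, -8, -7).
Direction vector d = B - A = (-1, -18, -5)
x = -9 - t, y = 10 - 18t, z = -2 - 5t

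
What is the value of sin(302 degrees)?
sin(302 degrees) = -0.848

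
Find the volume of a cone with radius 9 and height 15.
Volume = (1/3) * pi * r² * h
Volume = (1/3) * pi * 9² * 15
Volume = (1/3) * pi * 81 * 15
Volume = (1/3) * pi * 1215
Volume = 1272.35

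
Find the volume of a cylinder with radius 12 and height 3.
Volume = pi * r² * h
Volume = pi * 12² * 3
Volume = pi * 144 * 3
Volume = pi * 432
Volume = 1357.17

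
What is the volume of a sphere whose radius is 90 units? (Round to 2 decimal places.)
Volume = (4/3) * pi * r³
Volume = (4/3) * pi * 90³
Volume = (4/3) * pi * 729000
Volume = 3053628.06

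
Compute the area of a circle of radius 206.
Area = pi * r²
Area = pi * 206²
Area = pi * 42436
Area = 133316.63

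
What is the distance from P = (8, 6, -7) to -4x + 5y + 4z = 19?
d = |(-4)(8) + 5(6) + 4(-7) - (19)| / √((-4)² + 5² + 4²) = 49/√57 = 6.49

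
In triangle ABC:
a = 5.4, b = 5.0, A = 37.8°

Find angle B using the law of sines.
sin(B)/b = sin(A)/a
sin(B) = b·sin(A)/a = 5.0·sin(37.8°)/5.4 = 0.567507
B = arcsin(0.567507) = 34.58°  (b ≤ a, so B ≤ A and the acute solution is unique)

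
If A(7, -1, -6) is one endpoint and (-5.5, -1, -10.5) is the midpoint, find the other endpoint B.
B = (2×(-5.5) - 7, 2×(-1) - (-1), 2×(-10.5) - (-6)) = (-18, -1, -15)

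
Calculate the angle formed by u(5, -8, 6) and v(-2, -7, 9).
u·v = 100, |u|² = 125, |v|² = 134
cos θ = 100/√16750 ≈ 0.7727
θ ≈ 39.41°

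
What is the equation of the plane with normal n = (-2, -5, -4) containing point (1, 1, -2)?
d = n·P = (-2)(1) + (-5)(1) + (-4)(-2) = 1
Plane: -2x - 5y - 4z = 1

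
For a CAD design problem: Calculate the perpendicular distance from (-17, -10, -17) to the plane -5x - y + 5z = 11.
d = |(-5)(-17) + (-1)(-10) + 5(-17) - (11)| / √((-5)² + (-1)² + 5²) = 1/√51 = 0.14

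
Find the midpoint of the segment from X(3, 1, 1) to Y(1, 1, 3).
Midpoint = ((3+1)/2, (1+1)/2, (1+3)/2) = (2, 1, 2)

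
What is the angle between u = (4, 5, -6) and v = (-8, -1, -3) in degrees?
u·v = -19, |u|² = 77, |v|² = 74
cos θ = -19/√5698 ≈ -0.2517
θ ≈ 104.6°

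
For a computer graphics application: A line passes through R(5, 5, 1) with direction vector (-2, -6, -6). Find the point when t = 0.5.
P(0.5) = (5 + (-2)(0.5), 5 + (-6)(0.5), 1 + (-6)(0.5)) = (4, 2, -2)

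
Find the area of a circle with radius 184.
Area = pi * r²
Area = pi * 184²
Area = pi * 33856
Area = 106361.76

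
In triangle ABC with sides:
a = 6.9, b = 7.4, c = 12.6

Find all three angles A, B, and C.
By the law of cosines:
cos(A) = (b² + c² - a²)/(2bc) = 0.889693  →  A = 27.17°
cos(B) = (a² + c² - b²)/(2ac) = 0.871923  →  B = 29.32°
cos(C) = (a² + b² - c²)/(2ab) = -0.552193  →  C = 123.5°
Check: A + B + C = 180.0° ✓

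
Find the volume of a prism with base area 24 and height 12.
Volume = base area * height
Volume = 24 * 12
Volume = 288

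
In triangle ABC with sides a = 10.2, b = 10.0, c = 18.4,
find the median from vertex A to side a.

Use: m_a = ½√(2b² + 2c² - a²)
m_a = ½√(2·10.0² + 2·18.4² - 10.2²)
m_a = ½√(200 + 677.12 - 104.04) = ½√773.08 = 13.9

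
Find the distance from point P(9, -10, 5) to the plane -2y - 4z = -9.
d = |0(9) + (-2)(-10) + (-4)(5) - (-9)| / √(0² + (-2)² + (-4)²) = 9/√20 = 2.012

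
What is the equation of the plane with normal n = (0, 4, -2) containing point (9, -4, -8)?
d = n·P = (0)(9) + (4)(-4) + (-2)(-8) = 0
Plane: 4y - 2z = 0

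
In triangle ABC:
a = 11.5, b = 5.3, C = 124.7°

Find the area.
Using A = ½ab·sin(C):
A = ½·11.5·5.3·sin(124.7°) = ½·60.95·0.822144 = 25.05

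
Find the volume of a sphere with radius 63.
Volume = (4/3) * pi * r³
Volume = (4/3) * pi * 63³
Volume = (4/3) * pi * 250047
Volume = 1047394.42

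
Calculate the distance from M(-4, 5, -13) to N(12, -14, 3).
d = √[(16)² + (-19)² + (16)²] = √873 = 29.55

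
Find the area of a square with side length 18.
Area = s²
Area = 18²
Area = 324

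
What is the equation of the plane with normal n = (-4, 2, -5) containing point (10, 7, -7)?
d = n·P = (-4)(10) + (2)(7) + (-5)(-7) = 9
Plane: -4x + 2y - 5z = 9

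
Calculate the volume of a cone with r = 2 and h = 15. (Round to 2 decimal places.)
Volume = (1/3) * pi * r² * h
Volume = (1/3) * pi * 2² * 15
Volume = (1/3) * pi * 4 * 15
Volume = (1/3) * pi * 60
Volume = 62.83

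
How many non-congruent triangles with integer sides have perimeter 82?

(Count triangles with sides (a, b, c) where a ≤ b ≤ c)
With a ≤ b ≤ c and a + b + c = 82, the triangle inequality a + b > c gives c < 82/2, so c ≤ 40.
Iterate a from 1 to ⌊p/3⌋ = 27; for each a, b ranges from a to ⌊(p−a)/2⌋ with c = p − a − b, keeping only c ≥ b.
Triples: (2, 40, 40), (3, 39, 40), (4, 38, 40), …
Count = 140 triangles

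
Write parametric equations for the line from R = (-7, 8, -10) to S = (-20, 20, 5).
Direction vector d = S - R = (-13, 12, 15)
x = -7 - 13t, y = 8 + 12t, z = -10 + 15t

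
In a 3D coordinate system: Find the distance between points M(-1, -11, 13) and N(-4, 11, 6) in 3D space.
d = √[(-3)² + (22)² + (-7)²] = √542 = 23.28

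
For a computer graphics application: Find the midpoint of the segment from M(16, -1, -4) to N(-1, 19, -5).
Midpoint = ((16-1)/2, (-1+19)/2, (-4-5)/2) = (7.5, 9, -4.5)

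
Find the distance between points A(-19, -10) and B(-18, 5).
Using the distance formula: d = sqrt((x₂-x₁)² + (y₂-y₁)²)
dx = (-18) - (-19) = 1
dy = 5 - (-10) = 15
d = sqrt(1² + 15²) = sqrt(1 + 225) = sqrt(226) = 15.03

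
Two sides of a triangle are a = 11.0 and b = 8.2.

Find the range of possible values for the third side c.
By the triangle inequality: |a - b| < c < a + b
|11.0 - 8.2| < c < 11.0 + 8.2
2.8 < c < 19.2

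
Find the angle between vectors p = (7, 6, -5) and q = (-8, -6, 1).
p·q = -97, |p|² = 110, |q|² = 101
cos θ = -97/√11110 ≈ -0.9203
θ ≈ 157.0°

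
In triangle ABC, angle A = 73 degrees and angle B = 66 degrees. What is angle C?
Sum of angles in a triangle = 180 degrees
Third angle = 180 - 73 - 66
Third angle = 41 degrees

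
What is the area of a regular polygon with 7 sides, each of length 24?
For a regular 7-gon with side length s = 24:
Apothem a = s / (2*tan(pi/7)) = 24 / (2*tan(pi/7)) ≈ 24.91826
Perimeter P = 7 * 24 = 168
Area = (1/2) * P * a = (1/2) * 168 * 24.91826 = 2093.13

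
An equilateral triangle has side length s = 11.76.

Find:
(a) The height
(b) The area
(a) Height h = s·√3/2 = 11.76·√3/2 = 10.18
(b) Area = (√3/4)·s² = (√3/4)·11.76² = (√3/4)·138.298 = 59.88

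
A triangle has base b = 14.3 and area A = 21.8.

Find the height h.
A = ½bh  →  h = 2A/b
h = 2·21.8/14.3 = 3.049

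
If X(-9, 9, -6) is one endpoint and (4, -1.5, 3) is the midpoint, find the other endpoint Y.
Y = (2×4 - (-9), 2×(-1.5) - 9, 2×3 - (-6)) = (17, -12, 12)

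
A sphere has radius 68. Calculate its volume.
Volume = (4/3) * pi * r³
Volume = (4/3) * pi * 68³
Volume = (4/3) * pi * 314432
Volume = 1317089.68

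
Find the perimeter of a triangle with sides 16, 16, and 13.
Perimeter = sum of all sides
Perimeter = 16 + 16 + 13
Perimeter = 45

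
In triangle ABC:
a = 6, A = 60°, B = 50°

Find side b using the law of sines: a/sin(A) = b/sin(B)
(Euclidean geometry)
b = a·sin(B)/sin(A) = 6·sin(50°)/sin(60°)
b = 6·0.766044/0.866025 = 5.307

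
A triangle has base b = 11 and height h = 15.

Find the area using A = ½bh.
A = ½·11·15 = 82.5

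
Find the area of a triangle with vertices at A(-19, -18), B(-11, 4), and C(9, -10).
Using the coordinate formula: Area = (1/2)|x₁(y₂-y₃) + x₂(y₃-y₁) + x₃(y₁-y₂)|
Area = (1/2)|(-19)(4-(-10)) + (-11)((-10)-(-18)) + 9((-18)-4)|
Area = (1/2)|(-19)*14 + (-11)*8 + 9*(-22)|
Area = (1/2)|(-266) + (-88) + (-198)|
Area = (1/2)*552 = 276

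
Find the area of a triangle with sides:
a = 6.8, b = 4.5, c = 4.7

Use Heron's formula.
s = (a+b+c)/2 = (6.8+4.5+4.7)/2 = 8
A = √(s(s-a)(s-b)(s-c)) = √(8·1.2·3.5·3.3)
A = √110.88 = 10.53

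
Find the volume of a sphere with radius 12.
Volume = (4/3) * pi * r³
Volume = (4/3) * pi * 12³
Volume = (4/3) * pi * 1728
Volume = 7238.23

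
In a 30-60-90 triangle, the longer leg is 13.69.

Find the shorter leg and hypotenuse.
In a 30-60-90 triangle, sides are in ratio 1 : √3 : 2.
Long leg = short leg·√3  →  short leg = 13.69/√3 = 7.904
Hypotenuse = 2·(short leg) = 2·13.69/√3 = 15.81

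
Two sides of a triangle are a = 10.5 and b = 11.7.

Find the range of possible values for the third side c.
By the triangle inequality: |a - b| < c < a + b
|10.5 - 11.7| < c < 10.5 + 11.7
1.2 < c < 22.2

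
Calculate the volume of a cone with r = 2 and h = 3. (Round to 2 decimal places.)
Volume = (1/3) * pi * r² * h
Volume = (1/3) * pi * 2² * 3
Volume = (1/3) * pi * 4 * 3
Volume = (1/3) * pi * 12
Volume = 12.57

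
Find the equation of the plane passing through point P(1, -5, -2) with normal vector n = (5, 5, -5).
d = n·P = (5)(1) + (5)(-5) + (-5)(-2) = -10
Plane: 5x + 5y - 5z = -10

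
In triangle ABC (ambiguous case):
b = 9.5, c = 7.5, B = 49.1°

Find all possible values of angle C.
sin(C)/c = sin(B)/b  →  sin(C) = c·sin(B)/b = 7.5·sin(49.1°)/9.5 = 0.596726
C₁ = arcsin(0.596726) = 36.64°,  C₂ = 180° - C₁ = 143.36°
Check C₂: A = 180° - 49.1° - 143.36° = -12.46° ≤ 0, rejected
C = 36.64° (one solution)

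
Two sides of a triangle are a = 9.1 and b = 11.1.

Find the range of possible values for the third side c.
By the triangle inequality: |a - b| < c < a + b
|9.1 - 11.1| < c < 9.1 + 11.1
2 < c < 20.2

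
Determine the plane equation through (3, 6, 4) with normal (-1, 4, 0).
d = n·P = (-1)(3) + (4)(6) + (0)(4) = 21
Plane: -x + 4y = 21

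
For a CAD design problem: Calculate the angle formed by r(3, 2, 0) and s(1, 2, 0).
r·s = 7, |r|² = 13, |s|² = 5
cos θ = 7/√65 ≈ 0.8682
θ ≈ 29.74°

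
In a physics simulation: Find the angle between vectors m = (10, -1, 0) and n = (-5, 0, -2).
m·n = -50, |m|² = 101, |n|² = 29
cos θ = -50/√2929 ≈ -0.9239
θ ≈ 157.5°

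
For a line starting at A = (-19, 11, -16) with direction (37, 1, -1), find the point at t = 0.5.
P(0.5) = (-19 + 37(0.5), 11 + 1(0.5), -16 + (-1)(0.5)) = (-0.5, 11.5, -16.5)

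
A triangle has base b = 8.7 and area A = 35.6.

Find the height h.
A = ½bh  →  h = 2A/b
h = 2·35.6/8.7 = 8.184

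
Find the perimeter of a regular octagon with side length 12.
Perimeter = number of sides * side length
Perimeter = 8 * 12
Perimeter = 96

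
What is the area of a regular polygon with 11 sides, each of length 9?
For a regular 11-gon with side length s = 9:
Apothem a = s / (2*tan(pi/11)) = 9 / (2*tan(pi/11)) ≈ 15.3256
Perimeter P = 11 * 9 = 99
Area = (1/2) * P * a = (1/2) * 99 * 15.3256 = 758.62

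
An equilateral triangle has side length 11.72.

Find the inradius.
For an equilateral triangle, r = s/(2√3) where s is the side.
r = 11.72/(2√3) = 11.72/3.464102 = 3.383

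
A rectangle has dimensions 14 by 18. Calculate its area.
Area = length * width
Area = 14 * 18
Area = 252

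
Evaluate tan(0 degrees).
tan(0 degrees) = 0
Decimal approximation: 0.0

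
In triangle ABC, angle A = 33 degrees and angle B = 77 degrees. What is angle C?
Sum of angles in a triangle = 180 degrees
Third angle = 180 - 33 - 77
Third angle = 70 degrees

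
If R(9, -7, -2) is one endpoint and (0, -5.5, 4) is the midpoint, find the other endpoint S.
S = (2×0 - 9, 2×(-5.5) - (-7), 2×4 - (-2)) = (-9, -4, 10)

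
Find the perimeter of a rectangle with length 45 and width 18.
Perimeter = 2 * (length + width)
Perimeter = 2 * (45 + 18)
Perimeter = 2 * 63
Perimeter = 126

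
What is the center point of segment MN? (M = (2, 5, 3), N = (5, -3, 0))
Midpoint = ((2+5)/2, (5-3)/2, (3+0)/2) = (3.5, 1, 1.5)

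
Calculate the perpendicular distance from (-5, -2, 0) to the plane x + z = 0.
d = |1(-5) + 0(-2) + 1(0) - (0)| / √(1² + 0² + 1²) = 5/√2 = 3.536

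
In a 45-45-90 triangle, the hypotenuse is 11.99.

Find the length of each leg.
In a 45-45-90 triangle, hypotenuse = leg·√2  →  leg = hypotenuse/√2
leg = 11.99/√2 = 8.478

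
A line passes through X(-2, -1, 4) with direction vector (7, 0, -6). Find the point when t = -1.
P(-1) = (-2 + 7(-1), -1 + 0(-1), 4 + (-6)(-1)) = (-9, -1, 10)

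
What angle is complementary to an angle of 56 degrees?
Complementary angles sum to 90 degrees.
Other angle = 90 - 56
Other angle = 34 degrees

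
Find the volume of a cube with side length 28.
Volume = s³
Volume = 28³
Volume = 21952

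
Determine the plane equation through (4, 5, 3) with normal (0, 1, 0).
d = n·P = (0)(4) + (1)(5) + (0)(3) = 5
Plane: y = 5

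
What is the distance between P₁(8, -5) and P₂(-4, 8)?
Using the distance formula: d = sqrt((x₂-x₁)² + (y₂-y₁)²)
dx = (-4) - 8 = -12
dy = 8 - (-5) = 13
d = sqrt((-12)² + 13²) = sqrt(144 + 169) = sqrt(313) = 17.69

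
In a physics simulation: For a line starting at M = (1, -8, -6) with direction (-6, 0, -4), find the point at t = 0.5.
P(0.5) = (1 + (-6)(0.5), -8 + 0(0.5), -6 + (-4)(0.5)) = (-2, -8, -8)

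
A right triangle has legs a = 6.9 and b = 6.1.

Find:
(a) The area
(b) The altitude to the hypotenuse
(a) Area = ½ab = ½·6.9·6.1 = 21.045
(b) Hypotenuse c = √(6.9² + 6.1²) = √84.82 = 9.20978
    Area = ½·c·h_c  →  h_c = 2·Area/c = 2·21.045/9.20978 = 4.57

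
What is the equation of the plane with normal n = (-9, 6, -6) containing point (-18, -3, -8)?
d = n·P = (-9)(-18) + (6)(-3) + (-6)(-8) = 192
Plane: -9x + 6y - 6z = 192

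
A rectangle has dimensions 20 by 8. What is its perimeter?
Perimeter = 2 * (length + width)
Perimeter = 2 * (20 + 8)
Perimeter = 2 * 28
Perimeter = 56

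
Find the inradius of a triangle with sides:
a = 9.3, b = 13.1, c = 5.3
s = (a+b+c)/2 = (9.3+13.1+5.3)/2 = 13.85
Area = √(s(s-a)(s-b)(s-c)) = √(13.85·4.55·0.75·8.55) = 20.1022
r = Area/s = 20.1022/13.85 = 1.451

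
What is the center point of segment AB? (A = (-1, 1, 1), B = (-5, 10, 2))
Midpoint = ((-1-5)/2, (1+10)/2, (1+2)/2) = (-3, 5.5, 1.5)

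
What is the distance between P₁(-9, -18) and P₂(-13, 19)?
Using the distance formula: d = sqrt((x₂-x₁)² + (y₂-y₁)²)
dx = (-13) - (-9) = -4
dy = 19 - (-18) = 37
d = sqrt((-4)² + 37²) = sqrt(16 + 1369) = sqrt(1385) = 37.22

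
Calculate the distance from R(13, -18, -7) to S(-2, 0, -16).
d = √[(-15)² + (18)² + (-9)²] = √630 = 25.1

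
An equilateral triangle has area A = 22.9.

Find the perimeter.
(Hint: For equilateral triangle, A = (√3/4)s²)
A = (√3/4)s²  →  s² = 4A/√3 = 4·22.9/√3 = 52.8853
s = 7.27223
Perimeter = 3s = 21.82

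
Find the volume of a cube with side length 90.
Volume = s³
Volume = 90³
Volume = 729000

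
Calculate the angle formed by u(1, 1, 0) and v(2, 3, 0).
u·v = 5, |u|² = 2, |v|² = 13
cos θ = 5/√26 ≈ 0.9806
θ ≈ 11.31°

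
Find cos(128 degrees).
cos(128 degrees) = -0.6157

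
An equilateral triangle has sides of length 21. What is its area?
Area = (sqrt(3)/4) * s²
Area = (sqrt(3)/4) * 21²
Area = (sqrt(3)/4) * 441
Area = 190.96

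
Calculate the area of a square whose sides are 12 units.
Area = s²
Area = 12²
Area = 144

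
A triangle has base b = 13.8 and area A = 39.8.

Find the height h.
A = ½bh  →  h = 2A/b
h = 2·39.8/13.8 = 5.768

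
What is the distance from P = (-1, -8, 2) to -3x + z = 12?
d = |(-3)(-1) + 0(-8) + 1(2) - (12)| / √((-3)² + 0² + 1²) = 7/√10 = 2.214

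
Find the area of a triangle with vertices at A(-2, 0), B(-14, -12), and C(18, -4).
Using the coordinate formula: Area = (1/2)|x₁(y₂-y₃) + x₂(y₃-y₁) + x₃(y₁-y₂)|
Area = (1/2)|(-2)((-12)-(-4)) + (-14)((-4)-0) + 18(0-(-12))|
Area = (1/2)|(-2)*(-8) + (-14)*(-4) + 18*12|
Area = (1/2)|16 + 56 + 216|
Area = (1/2)*288 = 144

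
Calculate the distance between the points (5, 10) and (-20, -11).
Using the distance formula: d = sqrt((x₂-x₁)² + (y₂-y₁)²)
dx = (-20) - 5 = -25
dy = (-11) - 10 = -21
d = sqrt((-25)² + (-21)²) = sqrt(625 + 441) = sqrt(1066) = 32.65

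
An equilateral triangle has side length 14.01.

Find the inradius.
For an equilateral triangle, r = s/(2√3) where s is the side.
r = 14.01/(2√3) = 14.01/3.464102 = 4.044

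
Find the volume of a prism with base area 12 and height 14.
Volume = base area * height
Volume = 12 * 14
Volume = 168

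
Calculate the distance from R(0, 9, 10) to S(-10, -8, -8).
d = √[(-10)² + (-17)² + (-18)²] = √713 = 26.7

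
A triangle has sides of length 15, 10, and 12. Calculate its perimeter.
Perimeter = sum of all sides
Perimeter = 15 + 10 + 12
Perimeter = 37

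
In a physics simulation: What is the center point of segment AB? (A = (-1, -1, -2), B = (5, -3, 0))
Midpoint = ((-1+5)/2, (-1-3)/2, (-2+0)/2) = (2, -2, -1)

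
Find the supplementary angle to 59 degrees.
Supplementary angles sum to 180 degrees.
Other angle = 180 - 59
Other angle = 121 degrees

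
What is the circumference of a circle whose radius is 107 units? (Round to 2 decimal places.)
Circumference = 2 * pi * r
Circumference = 2 * pi * 107
Circumference = 672.30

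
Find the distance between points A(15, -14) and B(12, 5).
Using the distance formula: d = sqrt((x₂-x₁)² + (y₂-y₁)²)
dx = 12 - 15 = -3
dy = 5 - (-14) = 19
d = sqrt((-3)² + 19²) = sqrt(9 + 361) = sqrt(370) = 19.24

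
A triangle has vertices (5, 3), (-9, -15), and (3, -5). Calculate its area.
Using the coordinate formula: Area = (1/2)|x₁(y₂-y₃) + x₂(y₃-y₁) + x₃(y₁-y₂)|
Area = (1/2)|5((-15)-(-5)) + (-9)((-5)-3) + 3(3-(-15))|
Area = (1/2)|5*(-10) + (-9)*(-8) + 3*18|
Area = (1/2)|(-50) + 72 + 54|
Area = (1/2)*76 = 38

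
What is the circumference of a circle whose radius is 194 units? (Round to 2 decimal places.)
Circumference = 2 * pi * r
Circumference = 2 * pi * 194
Circumference = 1218.94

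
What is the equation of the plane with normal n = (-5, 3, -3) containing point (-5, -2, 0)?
d = n·P = (-5)(-5) + (3)(-2) + (-3)(0) = 19
Plane: -5x + 3y - 3z = 19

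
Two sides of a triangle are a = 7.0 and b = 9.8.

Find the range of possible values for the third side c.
By the triangle inequality: |a - b| < c < a + b
|7.0 - 9.8| < c < 7.0 + 9.8
2.8 < c < 16.8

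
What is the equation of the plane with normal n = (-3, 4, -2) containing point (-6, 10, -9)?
d = n·P = (-3)(-6) + (4)(10) + (-2)(-9) = 76
Plane: -3x + 4y - 2z = 76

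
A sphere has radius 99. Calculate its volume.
Volume = (4/3) * pi * r³
Volume = (4/3) * pi * 99³
Volume = (4/3) * pi * 970299
Volume = 4064378.95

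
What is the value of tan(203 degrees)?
tan(203 degrees) = 0.4245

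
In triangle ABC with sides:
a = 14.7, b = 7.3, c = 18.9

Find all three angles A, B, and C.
By the law of cosines:
cos(A) = (b² + c² - a²)/(2bc) = 0.704537  →  A = 45.21°
cos(B) = (a² + c² - b²)/(2ac) = 0.935842  →  B = 20.64°
cos(C) = (a² + b² - c²)/(2ab) = -0.409235  →  C = 114.2°
Check: A + B + C = 180.0° ✓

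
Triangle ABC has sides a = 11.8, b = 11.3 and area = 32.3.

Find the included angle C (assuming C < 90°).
Area = ½ab·sin(C)  →  sin(C) = 2·Area/(ab)
sin(C) = 2·32.3/(11.8·11.3) = 0.484476
C = arcsin(0.484476) = 28.98°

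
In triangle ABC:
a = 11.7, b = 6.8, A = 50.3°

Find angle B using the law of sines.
sin(B)/b = sin(A)/a
sin(B) = b·sin(A)/a = 6.8·sin(50.3°)/11.7 = 0.447172
B = arcsin(0.447172) = 26.56°  (b ≤ a, so B ≤ A and the acute solution is unique)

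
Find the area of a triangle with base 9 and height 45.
Area = (1/2) * base * height
Area = (1/2) * 9 * 45
Area = 202.50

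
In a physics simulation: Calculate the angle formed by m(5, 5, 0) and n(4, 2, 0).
m·n = 30, |m|² = 50, |n|² = 20
cos θ = 30/√1000 ≈ 0.9487
θ ≈ 18.43°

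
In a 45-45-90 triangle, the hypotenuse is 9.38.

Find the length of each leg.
In a 45-45-90 triangle, hypotenuse = leg·√2  →  leg = hypotenuse/√2
leg = 9.38/√2 = 6.633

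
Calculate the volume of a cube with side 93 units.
Volume = s³
Volume = 93³
Volume = 804357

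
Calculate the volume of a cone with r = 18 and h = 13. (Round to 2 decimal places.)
Volume = (1/3) * pi * r² * h
Volume = (1/3) * pi * 18² * 13
Volume = (1/3) * pi * 324 * 13
Volume = (1/3) * pi * 4212
Volume = 4410.80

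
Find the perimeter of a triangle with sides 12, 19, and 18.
Perimeter = sum of all sides
Perimeter = 12 + 19 + 18
Perimeter = 49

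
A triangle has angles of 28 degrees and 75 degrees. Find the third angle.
Sum of angles in a triangle = 180 degrees
Third angle = 180 - 28 - 75
Third angle = 77 degrees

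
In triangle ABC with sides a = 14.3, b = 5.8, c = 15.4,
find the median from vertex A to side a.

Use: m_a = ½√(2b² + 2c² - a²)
m_a = ½√(2·5.8² + 2·15.4² - 14.3²)
m_a = ½√(67.28 + 474.32 - 204.49) = ½√337.11 = 9.18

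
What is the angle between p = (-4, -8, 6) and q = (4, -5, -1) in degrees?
p·q = 18, |p|² = 116, |q|² = 42
cos θ = 18/√4872 ≈ 0.2579
θ ≈ 75.06°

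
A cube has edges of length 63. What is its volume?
Volume = s³
Volume = 63³
Volume = 250047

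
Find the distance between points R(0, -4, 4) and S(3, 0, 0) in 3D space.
d = √[(3)² + (4)² + (-4)²] = √41 = 6.403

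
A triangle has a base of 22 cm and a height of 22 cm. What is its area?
Area = (1/2) * base * height
Area = (1/2) * 22 * 22
Area = 242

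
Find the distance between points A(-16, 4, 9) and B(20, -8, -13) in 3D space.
d = √[(36)² + (-12)² + (-22)²] = √1924 = 43.86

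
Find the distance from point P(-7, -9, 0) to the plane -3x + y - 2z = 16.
d = |(-3)(-7) + 1(-9) + (-2)(0) - (16)| / √((-3)² + 1² + (-2)²) = 4/√14 = 1.069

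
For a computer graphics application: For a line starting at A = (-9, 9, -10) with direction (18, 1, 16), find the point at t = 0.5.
P(0.5) = (-9 + 18(0.5), 9 + 1(0.5), -10 + 16(0.5)) = (0, 9.5, -2)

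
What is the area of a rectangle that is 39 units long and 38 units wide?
Area = length * width
Area = 39 * 38
Area = 1482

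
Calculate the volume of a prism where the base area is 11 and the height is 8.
Volume = base area * height
Volume = 11 * 8
Volume = 88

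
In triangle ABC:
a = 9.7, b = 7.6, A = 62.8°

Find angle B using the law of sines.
sin(B)/b = sin(A)/a
sin(B) = b·sin(A)/a = 7.6·sin(62.8°)/9.7 = 0.696862
B = arcsin(0.696862) = 44.18°  (b ≤ a, so B ≤ A and the acute solution is unique)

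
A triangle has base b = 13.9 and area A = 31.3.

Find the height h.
A = ½bh  →  h = 2A/b
h = 2·31.3/13.9 = 4.504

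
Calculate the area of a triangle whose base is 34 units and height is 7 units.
Area = (1/2) * base * height
Area = (1/2) * 34 * 7
Area = 119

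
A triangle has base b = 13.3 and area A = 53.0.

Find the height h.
A = ½bh  →  h = 2A/b
h = 2·53.0/13.3 = 7.97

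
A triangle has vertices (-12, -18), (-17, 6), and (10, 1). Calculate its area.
Using the coordinate formula: Area = (1/2)|x₁(y₂-y₃) + x₂(y₃-y₁) + x₃(y₁-y₂)|
Area = (1/2)|(-12)(6-1) + (-17)(1-(-18)) + 10((-18)-6)|
Area = (1/2)|(-12)*5 + (-17)*19 + 10*(-24)|
Area = (1/2)|(-60) + (-323) + (-240)|
Area = (1/2)*623 = 311.50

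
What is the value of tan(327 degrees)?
tan(327 degrees) = -0.6494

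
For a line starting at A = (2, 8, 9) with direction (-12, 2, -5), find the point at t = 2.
P(2) = (2 + (-12)(2), 8 + 2(2), 9 + (-5)(2)) = (-22, 12, -1)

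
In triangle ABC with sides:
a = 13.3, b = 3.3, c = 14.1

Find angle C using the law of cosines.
cos(C) = (a² + b² - c²)/(2ab)
cos(C) = (13.3² + 3.3² - 14.1²)/(2·13.3·3.3) = -11.03/87.78 = -0.125655
C = arccos(-0.125655) = 97.22°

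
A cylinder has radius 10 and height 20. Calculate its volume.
Volume = pi * r² * h
Volume = pi * 10² * 20
Volume = pi * 100 * 20
Volume = pi * 2000
Volume = 6283.19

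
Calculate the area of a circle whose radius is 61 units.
Area = pi * r²
Area = pi * 61²
Area = pi * 3721
Area = 11689.87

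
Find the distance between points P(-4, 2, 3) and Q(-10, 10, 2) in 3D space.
d = √[(-6)² + (8)² + (-1)²] = √101 = 10.05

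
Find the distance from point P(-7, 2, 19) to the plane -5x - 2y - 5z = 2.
d = |(-5)(-7) + (-2)(2) + (-5)(19) - (2)| / √((-5)² + (-2)² + (-5)²) = 66/√54 = 8.981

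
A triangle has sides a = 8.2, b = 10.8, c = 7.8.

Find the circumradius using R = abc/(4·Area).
s = (a+b+c)/2 = 13.4
Area = √(s(s-a)(s-b)(s-c)) = √(13.4·5.2·2.6·5.6) = 31.8519
R = abc/(4·Area) = (8.2·10.8·7.8)/(4·31.8519) = 690.768/127.4076 = 5.422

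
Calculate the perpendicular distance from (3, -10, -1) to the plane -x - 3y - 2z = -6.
d = |(-1)(3) + (-3)(-10) + (-2)(-1) - (-6)| / √((-1)² + (-3)² + (-2)²) = 35/√14 = 9.354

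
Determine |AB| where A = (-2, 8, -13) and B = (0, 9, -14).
d = √[(2)² + (1)² + (-1)²] = √6 = 2.449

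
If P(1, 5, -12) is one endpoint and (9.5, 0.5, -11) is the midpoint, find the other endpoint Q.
Q = (2×9.5 - 1, 2×0.5 - 5, 2×(-11) - (-12)) = (18, -4, -10)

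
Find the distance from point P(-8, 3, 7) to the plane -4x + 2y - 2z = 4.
d = |(-4)(-8) + 2(3) + (-2)(7) - (4)| / √((-4)² + 2² + (-2)²) = 20/√24 = 4.082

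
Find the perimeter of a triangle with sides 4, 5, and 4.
Perimeter = sum of all sides
Perimeter = 4 + 5 + 4
Perimeter = 13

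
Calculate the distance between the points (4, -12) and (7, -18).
Using the distance formula: d = sqrt((x₂-x₁)² + (y₂-y₁)²)
dx = 7 - 4 = 3
dy = (-18) - (-12) = -6
d = sqrt(3² + (-6)²) = sqrt(9 + 36) = sqrt(45) = 6.71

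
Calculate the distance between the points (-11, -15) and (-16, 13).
Using the distance formula: d = sqrt((x₂-x₁)² + (y₂-y₁)²)
dx = (-16) - (-11) = -5
dy = 13 - (-15) = 28
d = sqrt((-5)² + 28²) = sqrt(25 + 784) = sqrt(809) = 28.44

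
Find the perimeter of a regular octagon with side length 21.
Perimeter = number of sides * side length
Perimeter = 8 * 21
Perimeter = 168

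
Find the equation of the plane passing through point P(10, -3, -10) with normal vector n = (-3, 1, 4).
d = n·P = (-3)(10) + (1)(-3) + (4)(-10) = -73
Plane: -3x + y + 4z = -73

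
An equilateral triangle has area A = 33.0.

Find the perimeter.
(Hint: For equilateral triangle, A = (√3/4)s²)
A = (√3/4)s²  →  s² = 4A/√3 = 4·33.0/√3 = 76.2102
s = 8.72985
Perimeter = 3s = 26.19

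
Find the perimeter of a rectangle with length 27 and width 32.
Perimeter = 2 * (length + width)
Perimeter = 2 * (27 + 32)
Perimeter = 2 * 59
Perimeter = 118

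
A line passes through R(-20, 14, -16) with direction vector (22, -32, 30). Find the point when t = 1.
P(1) = (-20 + 22(1), 14 + (-32)(1), -16 + 30(1)) = (2, -18, 14)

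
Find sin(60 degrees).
sin(60 degrees) = sqrt(3)/2
Decimal approximation: 0.866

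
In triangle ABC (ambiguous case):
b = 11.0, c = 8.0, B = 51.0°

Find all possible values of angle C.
sin(C)/c = sin(B)/b  →  sin(C) = c·sin(B)/b = 8.0·sin(51.0°)/11.0 = 0.565197
C₁ = arcsin(0.565197) = 34.42°,  C₂ = 180° - C₁ = 145.58°
Check C₂: A = 180° - 51.0° - 145.58° = -16.58° ≤ 0, rejected
C = 34.42° (one solution)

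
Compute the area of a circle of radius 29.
Area = pi * r²
Area = pi * 29²
Area = pi * 841
Area = 2642.08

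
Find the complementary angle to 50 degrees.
Complementary angles sum to 90 degrees.
Other angle = 90 - 50
Other angle = 40 degrees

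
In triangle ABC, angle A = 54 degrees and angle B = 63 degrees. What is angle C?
Sum of angles in a triangle = 180 degrees
Third angle = 180 - 54 - 63
Third angle = 63 degrees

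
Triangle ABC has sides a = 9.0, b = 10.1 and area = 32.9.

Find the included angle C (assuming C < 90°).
Area = ½ab·sin(C)  →  sin(C) = 2·Area/(ab)
sin(C) = 2·32.9/(9.0·10.1) = 0.723872
C = arcsin(0.723872) = 46.38°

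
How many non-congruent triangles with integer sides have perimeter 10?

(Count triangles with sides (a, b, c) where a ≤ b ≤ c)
With a ≤ b ≤ c and a + b + c = 10, the triangle inequality a + b > c gives c < 10/2, so c ≤ 4.
Iterate a from 1 to ⌊p/3⌋ = 3; for each a, b ranges from a to ⌊(p−a)/2⌋ with c = p − a − b, keeping only c ≥ b.
Triples: (2, 4, 4), (3, 3, 4)
Count = 2 triangles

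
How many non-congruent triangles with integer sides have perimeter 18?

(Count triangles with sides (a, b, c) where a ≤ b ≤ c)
With a ≤ b ≤ c and a + b + c = 18, the triangle inequality a + b > c gives c < 18/2, so c ≤ 8.
Iterate a from 1 to ⌊p/3⌋ = 6; for each a, b ranges from a to ⌊(p−a)/2⌋ with c = p − a − b, keeping only c ≥ b.
Triples: (2, 8, 8), (3, 7, 8), (4, 6, 8), …
Count = 7 triangles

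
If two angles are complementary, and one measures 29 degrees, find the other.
Complementary angles sum to 90 degrees.
Other angle = 90 - 29
Other angle = 61 degrees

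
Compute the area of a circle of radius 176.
Area = pi * r²
Area = pi * 176²
Area = pi * 30976
Area = 97313.97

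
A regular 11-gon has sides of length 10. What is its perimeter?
Perimeter = number of sides * side length
Perimeter = 11 * 10
Perimeter = 110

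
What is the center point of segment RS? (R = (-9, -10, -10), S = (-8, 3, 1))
Midpoint = ((-9-8)/2, (-10+3)/2, (-10+1)/2) = (-8.5, -3.5, -4.5)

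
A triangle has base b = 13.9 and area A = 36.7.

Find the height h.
A = ½bh  →  h = 2A/b
h = 2·36.7/13.9 = 5.281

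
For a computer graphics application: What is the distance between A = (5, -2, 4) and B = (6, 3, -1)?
d = √[(1)² + (5)² + (-5)²] = √51 = 7.141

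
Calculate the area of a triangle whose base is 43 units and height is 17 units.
Area = (1/2) * base * height
Area = (1/2) * 43 * 17
Area = 365.50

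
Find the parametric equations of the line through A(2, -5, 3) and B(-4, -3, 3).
Direction vector d = B - A = (-6, 2, 0)
x = 2 - 6t, y = -5 + 2t, z = 3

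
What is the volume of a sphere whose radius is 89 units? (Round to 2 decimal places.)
Volume = (4/3) * pi * r³
Volume = (4/3) * pi * 89³
Volume = (4/3) * pi * 704969
Volume = 2952967.24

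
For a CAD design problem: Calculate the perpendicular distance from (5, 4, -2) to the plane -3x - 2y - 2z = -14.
d = |(-3)(5) + (-2)(4) + (-2)(-2) - (-14)| / √((-3)² + (-2)² + (-2)²) = 5/√17 = 1.213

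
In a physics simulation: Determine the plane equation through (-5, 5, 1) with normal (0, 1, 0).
d = n·P = (0)(-5) + (1)(5) + (0)(1) = 5
Plane: y = 5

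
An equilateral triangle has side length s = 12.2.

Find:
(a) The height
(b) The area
(a) Height h = s·√3/2 = 12.2·√3/2 = 10.57
(b) Area = (√3/4)·s² = (√3/4)·12.2² = (√3/4)·148.84 = 64.45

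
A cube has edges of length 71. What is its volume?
Volume = s³
Volume = 71³
Volume = 357911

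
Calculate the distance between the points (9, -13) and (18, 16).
Using the distance formula: d = sqrt((x₂-x₁)² + (y₂-y₁)²)
dx = 18 - 9 = 9
dy = 16 - (-13) = 29
d = sqrt(9² + 29²) = sqrt(81 + 841) = sqrt(922) = 30.36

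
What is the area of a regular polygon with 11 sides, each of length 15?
For a regular 11-gon with side length s = 15:
Apothem a = s / (2*tan(pi/11)) = 15 / (2*tan(pi/11)) ≈ 25.5427
Perimeter P = 11 * 15 = 165
Area = (1/2) * P * a = (1/2) * 165 * 25.5427 = 2107.27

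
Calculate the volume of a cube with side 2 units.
Volume = s³
Volume = 2³
Volume = 8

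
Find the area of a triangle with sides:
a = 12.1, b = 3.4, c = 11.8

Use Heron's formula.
s = (a+b+c)/2 = (12.1+3.4+11.8)/2 = 13.65
A = √(s(s-a)(s-b)(s-c)) = √(13.65·1.55·10.25·1.85)
A = √401.199 = 20.03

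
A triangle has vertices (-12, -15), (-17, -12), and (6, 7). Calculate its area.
Using the coordinate formula: Area = (1/2)|x₁(y₂-y₃) + x₂(y₃-y₁) + x₃(y₁-y₂)|
Area = (1/2)|(-12)((-12)-7) + (-17)(7-(-15)) + 6((-15)-(-12))|
Area = (1/2)|(-12)*(-19) + (-17)*22 + 6*(-3)|
Area = (1/2)|228 + (-374) + (-18)|
Area = (1/2)*164 = 82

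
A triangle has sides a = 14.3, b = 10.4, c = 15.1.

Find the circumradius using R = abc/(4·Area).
s = (a+b+c)/2 = 19.9
Area = √(s(s-a)(s-b)(s-c)) = √(19.9·5.6·9.5·4.8) = 71.2858
R = abc/(4·Area) = (14.3·10.4·15.1)/(4·71.2858) = 2245.672/285.1432 = 7.876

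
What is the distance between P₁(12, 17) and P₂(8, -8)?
Using the distance formula: d = sqrt((x₂-x₁)² + (y₂-y₁)²)
dx = 8 - 12 = -4
dy = (-8) - 17 = -25
d = sqrt((-4)² + (-25)²) = sqrt(16 + 625) = sqrt(641) = 25.32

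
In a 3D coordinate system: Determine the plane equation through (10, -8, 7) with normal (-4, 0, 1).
d = n·P = (-4)(10) + (0)(-8) + (1)(7) = -33
Plane: -4x + z = -33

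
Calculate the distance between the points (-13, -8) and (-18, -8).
Using the distance formula: d = sqrt((x₂-x₁)² + (y₂-y₁)²)
dx = (-18) - (-13) = -5
dy = (-8) - (-8) = 0
d = sqrt((-5)² + 0²) = sqrt(25 + 0) = sqrt(25) = 5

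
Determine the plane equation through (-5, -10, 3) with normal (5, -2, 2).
d = n·P = (5)(-5) + (-2)(-10) + (2)(3) = 1
Plane: 5x - 2y + 2z = 1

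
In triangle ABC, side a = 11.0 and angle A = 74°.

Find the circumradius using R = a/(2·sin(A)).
R = a/(2·sin(A)) = 11.0/(2·sin(74°))
R = 11.0/(2·0.961262) = 11.0/1.922523 = 5.722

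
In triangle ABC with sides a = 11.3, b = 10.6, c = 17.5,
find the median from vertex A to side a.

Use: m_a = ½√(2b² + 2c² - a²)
m_a = ½√(2·10.6² + 2·17.5² - 11.3²)
m_a = ½√(224.72 + 612.5 - 127.69) = ½√709.53 = 13.32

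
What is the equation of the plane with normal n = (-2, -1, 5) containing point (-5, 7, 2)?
d = n·P = (-2)(-5) + (-1)(7) + (5)(2) = 13
Plane: -2x - y + 5z = 13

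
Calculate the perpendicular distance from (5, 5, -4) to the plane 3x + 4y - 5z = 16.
d = |3(5) + 4(5) + (-5)(-4) - (16)| / √(3² + 4² + (-5)²) = 39/√50 = 5.515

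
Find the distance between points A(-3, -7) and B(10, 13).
Using the distance formula: d = sqrt((x₂-x₁)² + (y₂-y₁)²)
dx = 10 - (-3) = 13
dy = 13 - (-7) = 20
d = sqrt(13² + 20²) = sqrt(169 + 400) = sqrt(569) = 23.85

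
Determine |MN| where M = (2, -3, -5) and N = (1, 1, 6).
d = √[(-1)² + (4)² + (11)²] = √138 = 11.75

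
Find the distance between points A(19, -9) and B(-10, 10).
Using the distance formula: d = sqrt((x₂-x₁)² + (y₂-y₁)²)
dx = (-10) - 19 = -29
dy = 10 - (-9) = 19
d = sqrt((-29)² + 19²) = sqrt(841 + 361) = sqrt(1202) = 34.67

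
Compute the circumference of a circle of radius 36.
Circumference = 2 * pi * r
Circumference = 2 * pi * 36
Circumference = 226.19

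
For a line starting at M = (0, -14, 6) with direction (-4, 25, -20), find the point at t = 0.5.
P(0.5) = (0 + (-4)(0.5), -14 + 25(0.5), 6 + (-20)(0.5)) = (-2, -1.5, -4)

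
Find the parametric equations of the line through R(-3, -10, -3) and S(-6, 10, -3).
Direction vector d = S - R = (-3, 20, 0)
x = -3 - 3t, y = -10 + 20t, z = -3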